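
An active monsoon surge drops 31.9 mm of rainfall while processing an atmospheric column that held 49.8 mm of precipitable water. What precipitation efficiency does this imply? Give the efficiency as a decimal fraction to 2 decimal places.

ε = rainfall / PW = 31.9 / 49.8 = 0.64.

ε ≈ 0.64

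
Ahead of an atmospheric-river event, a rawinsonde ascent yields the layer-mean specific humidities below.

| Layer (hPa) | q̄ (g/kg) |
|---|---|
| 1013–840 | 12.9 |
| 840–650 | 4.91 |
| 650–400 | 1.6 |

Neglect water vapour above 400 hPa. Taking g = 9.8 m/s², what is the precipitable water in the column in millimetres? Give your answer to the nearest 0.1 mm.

PW ≈ 36.4 mm

Precipitable water is the column-integrated vapour mass per unit area: PW = (1/g) Σ q̄ Δp, with q in kg/kg and Δp in Pa (1 kg/m² of water = 1 mm).
Layer 1013–840 hPa: Δp = 173 hPa = 17300 Pa, q̄ = 0.0129 kg/kg → 0.0129 × 17300 / 9.8 = 22.77 mm
Layer 840–650 hPa: Δp = 190 hPa = 19000 Pa, q̄ = 0.00491 kg/kg → 0.00491 × 19000 / 9.8 = 9.52 mm
Layer 650–400 hPa: Δp = 250 hPa = 25000 Pa, q̄ = 0.0016 kg/kg → 0.0016 × 25000 / 9.8 = 4.08 mm
PW = 22.77 + 9.52 + 4.08 = 36.37 ≈ 36.4 mm.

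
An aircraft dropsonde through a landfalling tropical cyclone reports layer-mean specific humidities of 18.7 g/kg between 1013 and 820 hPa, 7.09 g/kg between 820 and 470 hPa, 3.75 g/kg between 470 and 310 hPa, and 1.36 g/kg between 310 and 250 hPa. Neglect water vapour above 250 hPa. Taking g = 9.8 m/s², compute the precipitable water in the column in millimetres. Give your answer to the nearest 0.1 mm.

Precipitable water is the column-integrated vapour mass per unit area: PW = (1/g) Σ q̄ Δp, with q in kg/kg and Δp in Pa (1 kg/m² of water = 1 mm).
Layer 1013–820 hPa: Δp = 193 hPa = 19300 Pa, q̄ = 0.0187 kg/kg → 0.0187 × 19300 / 9.8 = 36.83 mm
Layer 820–470 hPa: Δp = 350 hPa = 35000 Pa, q̄ = 0.00709 kg/kg → 0.00709 × 35000 / 9.8 = 25.32 mm
Layer 470–310 hPa: Δp = 160 hPa = 16000 Pa, q̄ = 0.00375 kg/kg → 0.00375 × 16000 / 9.8 = 6.12 mm
Layer 310–250 hPa: Δp = 60 hPa = 6000 Pa, q̄ = 0.00136 kg/kg → 0.00136 × 6000 / 9.8 = 0.83 mm
PW = 36.83 + 25.32 + 6.12 + 0.83 = 69.10 ≈ 69.1 mm.

PW ≈ 69.1 mm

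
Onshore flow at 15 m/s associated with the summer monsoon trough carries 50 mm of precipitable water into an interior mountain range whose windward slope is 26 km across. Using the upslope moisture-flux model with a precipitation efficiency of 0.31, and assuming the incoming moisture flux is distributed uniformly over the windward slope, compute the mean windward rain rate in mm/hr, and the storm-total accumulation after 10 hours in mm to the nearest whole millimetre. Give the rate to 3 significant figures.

Incoming column moisture flux per unit ridge length: F = V × PW = 15 × 50 = 750 mm·m/s.
Spread over the 26 km slope with efficiency ε = 0.31: R = ε·F/W = 0.31 × 750 / 26000 m = 8.942e-03 mm/s.
R = 8.942e-03 × 3600 = 32.2 mm/hr.
Over 10 h: total = 32.2 × 10 = 322 mm.

R ≈ 32.2 mm/hr; total ≈ 322 mm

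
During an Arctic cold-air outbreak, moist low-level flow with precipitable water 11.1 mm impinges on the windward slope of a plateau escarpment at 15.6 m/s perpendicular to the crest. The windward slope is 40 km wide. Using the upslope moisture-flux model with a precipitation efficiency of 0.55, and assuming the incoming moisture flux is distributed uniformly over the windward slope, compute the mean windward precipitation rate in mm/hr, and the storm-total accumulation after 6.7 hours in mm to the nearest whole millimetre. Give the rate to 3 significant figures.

R ≈ 8.57 mm/hr; total ≈ 57 mm

Incoming column moisture flux per unit ridge length: F = V × PW = 15.6 × 11.1 = 173.16 mm·m/s.
Spread over the 40 km slope with efficiency ε = 0.55: R = ε·F/W = 0.55 × 173.16 / 40000 m = 2.381e-03 mm/s.
R = 2.381e-03 × 3600 = 8.57 mm/hr.
Over 6.7 h: total = 8.57 × 6.7 = 57.419 ≈ 57 mm.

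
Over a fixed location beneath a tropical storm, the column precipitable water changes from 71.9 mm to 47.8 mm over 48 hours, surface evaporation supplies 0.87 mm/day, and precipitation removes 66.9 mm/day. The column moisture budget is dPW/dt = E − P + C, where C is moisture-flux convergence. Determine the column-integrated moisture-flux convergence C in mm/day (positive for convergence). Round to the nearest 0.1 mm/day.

C ≈ 54.0 mm/day

dPW/dt = (47.8 − 71.9) mm / (48/24 day) = -12.050 mm/day.
C = dPW/dt − E + P = (-12.050) − 0.87 + 66.9 = 54.0 mm/day.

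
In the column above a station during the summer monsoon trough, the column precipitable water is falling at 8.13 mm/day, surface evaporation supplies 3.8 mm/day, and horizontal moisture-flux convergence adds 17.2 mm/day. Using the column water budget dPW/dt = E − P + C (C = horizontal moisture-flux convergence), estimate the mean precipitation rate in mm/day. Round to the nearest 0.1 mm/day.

P ≈ 29.1 mm/day

dPW/dt = -8.13 mm/day.
P = E + C − dPW/dt = 3.8 + (17.2) − (-8.13) = 29.1 mm/day.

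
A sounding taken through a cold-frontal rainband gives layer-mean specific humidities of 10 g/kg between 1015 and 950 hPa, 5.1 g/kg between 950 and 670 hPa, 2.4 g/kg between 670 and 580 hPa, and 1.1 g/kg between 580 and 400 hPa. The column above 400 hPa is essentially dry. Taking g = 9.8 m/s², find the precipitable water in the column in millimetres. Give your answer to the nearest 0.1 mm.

Precipitable water is the column-integrated vapour mass per unit area: PW = (1/g) Σ q̄ Δp, with q in kg/kg and Δp in Pa (1 kg/m² of water = 1 mm).
Layer 1015–950 hPa: Δp = 65 hPa = 6500 Pa, q̄ = 0.01 kg/kg → 0.01 × 6500 / 9.8 = 6.63 mm
Layer 950–670 hPa: Δp = 280 hPa = 28000 Pa, q̄ = 0.0051 kg/kg → 0.0051 × 28000 / 9.8 = 14.57 mm
Layer 670–580 hPa: Δp = 90 hPa = 9000 Pa, q̄ = 0.0024 kg/kg → 0.0024 × 9000 / 9.8 = 2.20 mm
Layer 580–400 hPa: Δp = 180 hPa = 18000 Pa, q̄ = 0.0011 kg/kg → 0.0011 × 18000 / 9.8 = 2.02 mm
PW = 6.63 + 14.57 + 2.20 + 2.02 = 25.42 ≈ 25.4 mm.

PW ≈ 25.4 mm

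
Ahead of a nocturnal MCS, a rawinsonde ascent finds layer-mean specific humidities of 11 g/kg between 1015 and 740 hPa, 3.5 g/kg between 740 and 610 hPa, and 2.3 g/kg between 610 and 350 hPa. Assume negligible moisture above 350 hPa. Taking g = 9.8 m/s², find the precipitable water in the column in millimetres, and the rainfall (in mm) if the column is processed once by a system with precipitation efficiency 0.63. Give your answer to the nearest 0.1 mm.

Precipitable water is the column-integrated vapour mass per unit area: PW = (1/g) Σ q̄ Δp, with q in kg/kg and Δp in Pa (1 kg/m² of water = 1 mm).
Layer 1015–740 hPa: Δp = 275 hPa = 27500 Pa, q̄ = 0.011 kg/kg → 0.011 × 27500 / 9.8 = 30.87 mm
Layer 740–610 hPa: Δp = 130 hPa = 13000 Pa, q̄ = 0.0035 kg/kg → 0.0035 × 13000 / 9.8 = 4.64 mm
Layer 610–350 hPa: Δp = 260 hPa = 26000 Pa, q̄ = 0.0023 kg/kg → 0.0023 × 26000 / 9.8 = 6.10 mm
PW = 30.87 + 4.64 + 6.10 = 41.61 ≈ 41.6 mm.
Rainfall = ε × PW = 0.63 × 41.6 = 26.2 mm.

PW ≈ 41.6 mm; rainfall ≈ 26.2 mm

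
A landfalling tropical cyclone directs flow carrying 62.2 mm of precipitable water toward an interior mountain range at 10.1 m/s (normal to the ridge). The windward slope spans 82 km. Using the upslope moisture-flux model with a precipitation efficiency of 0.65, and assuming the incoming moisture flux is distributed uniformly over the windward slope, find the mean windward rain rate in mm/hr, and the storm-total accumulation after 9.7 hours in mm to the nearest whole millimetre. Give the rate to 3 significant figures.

R ≈ 17.9 mm/hr; total ≈ 174 mm

Incoming column moisture flux per unit ridge length: F = V × PW = 10.1 × 62.2 = 628.22 mm·m/s.
Spread over the 82 km slope with efficiency ε = 0.65: R = ε·F/W = 0.65 × 628.22 / 82000 m = 4.980e-03 mm/s.
R = 4.980e-03 × 3600 = 17.9 mm/hr.
Over 9.7 h: total = 17.9 × 9.7 = 173.63 ≈ 174 mm.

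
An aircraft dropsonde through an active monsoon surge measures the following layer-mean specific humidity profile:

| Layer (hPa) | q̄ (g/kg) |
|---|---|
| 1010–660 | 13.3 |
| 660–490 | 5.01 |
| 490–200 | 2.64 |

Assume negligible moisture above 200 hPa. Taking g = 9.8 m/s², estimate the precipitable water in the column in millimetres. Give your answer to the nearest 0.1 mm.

Precipitable water is the column-integrated vapour mass per unit area: PW = (1/g) Σ q̄ Δp, with q in kg/kg and Δp in Pa (1 kg/m² of water = 1 mm).
Layer 1010–660 hPa: Δp = 350 hPa = 35000 Pa, q̄ = 0.0133 kg/kg → 0.0133 × 35000 / 9.8 = 47.50 mm
Layer 660–490 hPa: Δp = 170 hPa = 17000 Pa, q̄ = 0.00501 kg/kg → 0.00501 × 17000 / 9.8 = 8.69 mm
Layer 490–200 hPa: Δp = 290 hPa = 29000 Pa, q̄ = 0.00264 kg/kg → 0.00264 × 29000 / 9.8 = 7.81 mm
PW = 47.50 + 8.69 + 7.81 = 64.00 ≈ 64.0 mm.

PW ≈ 64.0 mm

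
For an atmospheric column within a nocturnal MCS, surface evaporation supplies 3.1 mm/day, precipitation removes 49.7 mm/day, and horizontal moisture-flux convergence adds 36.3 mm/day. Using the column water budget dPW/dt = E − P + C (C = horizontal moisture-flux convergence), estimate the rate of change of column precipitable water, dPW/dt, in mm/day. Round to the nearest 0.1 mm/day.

dPW/dt = E − P + C = 3.1 − 49.7 + (36.3) = -10.3 mm/day.

dPW/dt ≈ -10.3 mm/day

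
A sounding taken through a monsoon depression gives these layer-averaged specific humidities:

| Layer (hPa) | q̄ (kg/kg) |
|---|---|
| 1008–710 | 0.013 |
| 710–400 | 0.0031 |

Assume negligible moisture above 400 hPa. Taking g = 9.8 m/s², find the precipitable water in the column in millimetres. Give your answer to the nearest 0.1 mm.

PW ≈ 49.3 mm

Precipitable water is the column-integrated vapour mass per unit area: PW = (1/g) Σ q̄ Δp, with q in kg/kg and Δp in Pa (1 kg/m² of water = 1 mm).
Layer 1008–710 hPa: Δp = 298 hPa = 29800 Pa, q̄ = 0.013 kg/kg → 0.013 × 29800 / 9.8 = 39.53 mm
Layer 710–400 hPa: Δp = 310 hPa = 31000 Pa, q̄ = 0.0031 kg/kg → 0.0031 × 31000 / 9.8 = 9.81 mm
PW = 39.53 + 9.81 = 49.34 ≈ 49.3 mm.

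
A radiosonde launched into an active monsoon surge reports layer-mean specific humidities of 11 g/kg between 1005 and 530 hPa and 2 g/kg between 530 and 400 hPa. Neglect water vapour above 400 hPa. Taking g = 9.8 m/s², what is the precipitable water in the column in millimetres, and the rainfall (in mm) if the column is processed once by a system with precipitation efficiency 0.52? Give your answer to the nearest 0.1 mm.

PW ≈ 56.0 mm; rainfall ≈ 29.1 mm

Precipitable water is the column-integrated vapour mass per unit area: PW = (1/g) Σ q̄ Δp, with q in kg/kg and Δp in Pa (1 kg/m² of water = 1 mm).
Layer 1005–530 hPa: Δp = 475 hPa = 47500 Pa, q̄ = 0.011 kg/kg → 0.011 × 47500 / 9.8 = 53.32 mm
Layer 530–400 hPa: Δp = 130 hPa = 13000 Pa, q̄ = 0.002 kg/kg → 0.002 × 13000 / 9.8 = 2.65 mm
PW = 53.32 + 2.65 = 55.97 ≈ 56.0 mm.
Rainfall = ε × PW = 0.52 × 56.0 = 29.1 mm.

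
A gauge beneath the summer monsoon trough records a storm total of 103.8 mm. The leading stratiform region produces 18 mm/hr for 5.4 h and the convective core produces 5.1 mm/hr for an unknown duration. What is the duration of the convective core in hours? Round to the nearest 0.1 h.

Known phases: 18 × 5.4 = 97.2 mm.
Remaining depth = 103.8 − 97.2 = 6.6 mm.
Duration = 6.6 / 5.1 = 1.3 h.

duration ≈ 1.3 h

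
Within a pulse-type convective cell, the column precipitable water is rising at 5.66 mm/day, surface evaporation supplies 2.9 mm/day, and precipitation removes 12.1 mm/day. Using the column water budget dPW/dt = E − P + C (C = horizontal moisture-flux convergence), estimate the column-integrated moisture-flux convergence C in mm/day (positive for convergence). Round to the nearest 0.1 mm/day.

C ≈ 14.9 mm/day

dPW/dt = +5.66 mm/day.
C = dPW/dt − E + P = (+5.66) − 2.9 + 12.1 = 14.9 mm/day.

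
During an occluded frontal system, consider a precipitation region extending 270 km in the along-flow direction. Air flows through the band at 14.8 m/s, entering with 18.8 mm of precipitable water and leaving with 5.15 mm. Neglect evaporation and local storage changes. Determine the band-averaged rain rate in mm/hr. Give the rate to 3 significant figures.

R ≈ 2.69 mm/hr

Column moisture flux per unit crosswind length is F = V × PW.
Inflow: F_in = 14.8 × 18.8 = 278.24 mm·m/s
Outflow: F_out = 14.8 × 5.15 = 76.22 mm·m/s
Steady-state rate R = (F_in − F_out)/L = (278.24 − 76.22) / 270000 m = 7.482e-04 mm/s.
R = 7.482e-04 × 3600 = 2.69 mm/hr.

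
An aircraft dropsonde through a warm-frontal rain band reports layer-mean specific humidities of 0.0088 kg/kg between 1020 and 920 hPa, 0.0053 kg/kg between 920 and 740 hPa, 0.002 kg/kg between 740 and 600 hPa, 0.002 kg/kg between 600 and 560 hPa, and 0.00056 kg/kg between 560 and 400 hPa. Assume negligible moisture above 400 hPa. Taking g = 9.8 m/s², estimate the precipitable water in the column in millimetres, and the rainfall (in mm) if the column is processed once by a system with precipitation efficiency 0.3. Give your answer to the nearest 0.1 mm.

PW ≈ 23.3 mm; rainfall ≈ 7.0 mm

Precipitable water is the column-integrated vapour mass per unit area: PW = (1/g) Σ q̄ Δp, with q in kg/kg and Δp in Pa (1 kg/m² of water = 1 mm).
Layer 1020–920 hPa: Δp = 100 hPa = 10000 Pa, q̄ = 0.0088 kg/kg → 0.0088 × 10000 / 9.8 = 8.98 mm
Layer 920–740 hPa: Δp = 180 hPa = 18000 Pa, q̄ = 0.0053 kg/kg → 0.0053 × 18000 / 9.8 = 9.73 mm
Layer 740–600 hPa: Δp = 140 hPa = 14000 Pa, q̄ = 0.002 kg/kg → 0.002 × 14000 / 9.8 = 2.86 mm
Layer 600–560 hPa: Δp = 40 hPa = 4000 Pa, q̄ = 0.002 kg/kg → 0.002 × 4000 / 9.8 = 0.82 mm
Layer 560–400 hPa: Δp = 160 hPa = 16000 Pa, q̄ = 0.00056 kg/kg → 0.00056 × 16000 / 9.8 = 0.91 mm
PW = 8.98 + 9.73 + 2.86 + 0.82 + 0.91 = 23.30 ≈ 23.3 mm.
Rainfall = ε × PW = 0.3 × 23.3 = 7.0 mm.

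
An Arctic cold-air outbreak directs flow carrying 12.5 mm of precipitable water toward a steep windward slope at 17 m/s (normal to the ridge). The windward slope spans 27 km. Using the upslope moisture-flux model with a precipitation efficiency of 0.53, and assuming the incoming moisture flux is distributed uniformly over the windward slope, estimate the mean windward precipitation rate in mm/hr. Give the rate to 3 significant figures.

Incoming column moisture flux per unit ridge length: F = V × PW = 17 × 12.5 = 212.5 mm·m/s.
Spread over the 27 km slope with efficiency ε = 0.53: R = ε·F/W = 0.53 × 212.5 / 27000 m = 4.171e-03 mm/s.
R = 4.171e-03 × 3600 = 15.0 mm/hr.

R ≈ 15.0 mm/hr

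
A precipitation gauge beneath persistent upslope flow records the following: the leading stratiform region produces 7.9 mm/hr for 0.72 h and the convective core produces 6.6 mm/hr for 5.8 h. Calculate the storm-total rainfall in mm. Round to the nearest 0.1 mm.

Total = Σ Rᵢ Δtᵢ = 7.9 × 0.72 + 6.6 × 5.8
      = 5.688 + 38.28 = 44.0 mm.

total ≈ 44.0 mm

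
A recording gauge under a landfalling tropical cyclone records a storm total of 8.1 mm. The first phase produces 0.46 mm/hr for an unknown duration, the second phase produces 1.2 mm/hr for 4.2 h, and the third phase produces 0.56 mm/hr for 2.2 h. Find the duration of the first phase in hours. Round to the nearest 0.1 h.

Known phases: 1.2 × 4.2 + 0.56 × 2.2 = 5.04 + 1.232 = 6.272 mm.
Remaining depth = 8.1 − 6.272 = 1.828 mm.
Duration = 1.828 / 0.46 = 4.0 h.

duration ≈ 4.0 h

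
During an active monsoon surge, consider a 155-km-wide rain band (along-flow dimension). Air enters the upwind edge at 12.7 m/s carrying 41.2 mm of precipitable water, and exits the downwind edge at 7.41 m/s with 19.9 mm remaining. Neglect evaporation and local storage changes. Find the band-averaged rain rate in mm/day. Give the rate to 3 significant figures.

Column moisture flux per unit crosswind length is F = V × PW.
Inflow: F_in = 12.7 × 41.2 = 523.24 mm·m/s
Outflow: F_out = 7.41 × 19.9 = 147.459 mm·m/s
Steady-state rate R = (F_in − F_out)/L = (523.24 − 147.459) / 155000 m = 2.424e-03 mm/s.
R = 2.424e-03 × 3600 × 24 = 209 mm/day.

R ≈ 209 mm/day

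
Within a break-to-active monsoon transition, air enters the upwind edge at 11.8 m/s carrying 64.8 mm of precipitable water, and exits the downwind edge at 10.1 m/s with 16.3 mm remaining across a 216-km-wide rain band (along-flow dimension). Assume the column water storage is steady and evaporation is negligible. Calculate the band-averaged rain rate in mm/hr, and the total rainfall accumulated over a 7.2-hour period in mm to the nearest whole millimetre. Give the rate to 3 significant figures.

R ≈ 10.0 mm/hr; total ≈ 72 mm

Column moisture flux per unit crosswind length is F = V × PW.
Inflow: F_in = 11.8 × 64.8 = 764.64 mm·m/s
Outflow: F_out = 10.1 × 16.3 = 164.63 mm·m/s
Steady-state rate R = (F_in − F_out)/L = (764.64 − 164.63) / 216000 m = 2.778e-03 mm/s.
R = 2.778e-03 × 3600 = 10.0 mm/hr.
Over 7.2 h: total = 10.0 × 7.2 = 72 mm.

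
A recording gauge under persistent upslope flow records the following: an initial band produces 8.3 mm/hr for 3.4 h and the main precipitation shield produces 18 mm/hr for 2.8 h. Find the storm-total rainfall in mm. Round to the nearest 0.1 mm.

Total = Σ Rᵢ Δtᵢ = 8.3 × 3.4 + 18 × 2.8
      = 28.22 + 50.4 = 78.6 mm.

total ≈ 78.6 mm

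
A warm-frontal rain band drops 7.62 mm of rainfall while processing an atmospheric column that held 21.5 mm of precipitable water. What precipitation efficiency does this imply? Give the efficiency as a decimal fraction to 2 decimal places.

ε = rainfall / PW = 7.62 / 21.5 = 0.35.

ε ≈ 0.35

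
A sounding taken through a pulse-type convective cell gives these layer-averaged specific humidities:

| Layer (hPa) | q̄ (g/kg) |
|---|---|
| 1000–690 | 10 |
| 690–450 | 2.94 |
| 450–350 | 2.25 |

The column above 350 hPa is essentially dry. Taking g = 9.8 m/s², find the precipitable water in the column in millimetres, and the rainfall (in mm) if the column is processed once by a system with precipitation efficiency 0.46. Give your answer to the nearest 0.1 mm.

Precipitable water is the column-integrated vapour mass per unit area: PW = (1/g) Σ q̄ Δp, with q in kg/kg and Δp in Pa (1 kg/m² of water = 1 mm).
Layer 1000–690 hPa: Δp = 310 hPa = 31000 Pa, q̄ = 0.01 kg/kg → 0.01 × 31000 / 9.8 = 31.63 mm
Layer 690–450 hPa: Δp = 240 hPa = 24000 Pa, q̄ = 0.00294 kg/kg → 0.00294 × 24000 / 9.8 = 7.20 mm
Layer 450–350 hPa: Δp = 100 hPa = 10000 Pa, q̄ = 0.00225 kg/kg → 0.00225 × 10000 / 9.8 = 2.30 mm
PW = 31.63 + 7.20 + 2.30 = 41.13 ≈ 41.1 mm.
Rainfall = ε × PW = 0.46 × 41.1 = 18.9 mm.

PW ≈ 41.1 mm; rainfall ≈ 18.9 mm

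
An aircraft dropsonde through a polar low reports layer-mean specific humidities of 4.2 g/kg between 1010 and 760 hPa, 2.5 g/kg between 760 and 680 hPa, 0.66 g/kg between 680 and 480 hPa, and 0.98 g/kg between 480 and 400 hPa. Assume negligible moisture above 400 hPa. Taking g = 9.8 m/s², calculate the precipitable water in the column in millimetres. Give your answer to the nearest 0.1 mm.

Precipitable water is the column-integrated vapour mass per unit area: PW = (1/g) Σ q̄ Δp, with q in kg/kg and Δp in Pa (1 kg/m² of water = 1 mm).
Layer 1010–760 hPa: Δp = 250 hPa = 25000 Pa, q̄ = 0.0042 kg/kg → 0.0042 × 25000 / 9.8 = 10.71 mm
Layer 760–680 hPa: Δp = 80 hPa = 8000 Pa, q̄ = 0.0025 kg/kg → 0.0025 × 8000 / 9.8 = 2.04 mm
Layer 680–480 hPa: Δp = 200 hPa = 20000 Pa, q̄ = 0.00066 kg/kg → 0.00066 × 20000 / 9.8 = 1.35 mm
Layer 480–400 hPa: Δp = 80 hPa = 8000 Pa, q̄ = 0.00098 kg/kg → 0.00098 × 8000 / 9.8 = 0.80 mm
PW = 10.71 + 2.04 + 1.35 + 0.80 = 14.90 ≈ 14.9 mm.

PW ≈ 14.9 mm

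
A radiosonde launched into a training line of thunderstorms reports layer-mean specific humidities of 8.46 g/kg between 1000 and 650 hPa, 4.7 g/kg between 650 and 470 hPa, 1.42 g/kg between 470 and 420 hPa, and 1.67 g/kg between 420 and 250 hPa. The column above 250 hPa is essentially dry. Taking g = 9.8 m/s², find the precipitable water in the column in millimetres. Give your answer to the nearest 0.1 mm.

Precipitable water is the column-integrated vapour mass per unit area: PW = (1/g) Σ q̄ Δp, with q in kg/kg and Δp in Pa (1 kg/m² of water = 1 mm).
Layer 1000–650 hPa: Δp = 350 hPa = 35000 Pa, q̄ = 0.00846 kg/kg → 0.00846 × 35000 / 9.8 = 30.21 mm
Layer 650–470 hPa: Δp = 180 hPa = 18000 Pa, q̄ = 0.0047 kg/kg → 0.0047 × 18000 / 9.8 = 8.63 mm
Layer 470–420 hPa: Δp = 50 hPa = 5000 Pa, q̄ = 0.00142 kg/kg → 0.00142 × 5000 / 9.8 = 0.72 mm
Layer 420–250 hPa: Δp = 170 hPa = 17000 Pa, q̄ = 0.00167 kg/kg → 0.00167 × 17000 / 9.8 = 2.90 mm
PW = 30.21 + 8.63 + 0.72 + 2.90 = 42.46 ≈ 42.5 mm.

PW ≈ 42.5 mm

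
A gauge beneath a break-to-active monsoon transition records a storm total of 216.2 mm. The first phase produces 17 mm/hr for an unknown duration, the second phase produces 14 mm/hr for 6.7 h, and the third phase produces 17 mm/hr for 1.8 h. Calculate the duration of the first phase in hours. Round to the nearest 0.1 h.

duration ≈ 5.4 h

Known phases: 14 × 6.7 + 17 × 1.8 = 93.8 + 30.6 = 124.4 mm.
Remaining depth = 216.2 − 124.4 = 91.8 mm.
Duration = 91.8 / 17 = 5.4 h.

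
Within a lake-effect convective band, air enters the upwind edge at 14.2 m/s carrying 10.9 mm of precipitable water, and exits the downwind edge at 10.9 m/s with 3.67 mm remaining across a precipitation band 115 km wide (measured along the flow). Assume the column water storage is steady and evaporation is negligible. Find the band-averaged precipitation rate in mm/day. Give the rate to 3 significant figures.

Column moisture flux per unit crosswind length is F = V × PW.
Inflow: F_in = 14.2 × 10.9 = 154.78 mm·m/s
Outflow: F_out = 10.9 × 3.67 = 40.003 mm·m/s
Steady-state rate R = (F_in − F_out)/L = (154.78 − 40.003) / 115000 m = 9.981e-04 mm/s.
R = 9.981e-04 × 3600 × 24 = 86.2 mm/day.

R ≈ 86.2 mm/day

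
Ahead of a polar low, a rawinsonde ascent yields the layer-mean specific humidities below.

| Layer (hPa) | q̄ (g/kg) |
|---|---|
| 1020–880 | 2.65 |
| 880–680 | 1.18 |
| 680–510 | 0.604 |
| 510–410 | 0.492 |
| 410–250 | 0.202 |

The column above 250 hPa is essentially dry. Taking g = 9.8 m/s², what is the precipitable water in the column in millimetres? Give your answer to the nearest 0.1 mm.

Precipitable water is the column-integrated vapour mass per unit area: PW = (1/g) Σ q̄ Δp, with q in kg/kg and Δp in Pa (1 kg/m² of water = 1 mm).
Layer 1020–880 hPa: Δp = 140 hPa = 14000 Pa, q̄ = 0.00265 kg/kg → 0.00265 × 14000 / 9.8 = 3.79 mm
Layer 880–680 hPa: Δp = 200 hPa = 20000 Pa, q̄ = 0.00118 kg/kg → 0.00118 × 20000 / 9.8 = 2.41 mm
Layer 680–510 hPa: Δp = 170 hPa = 17000 Pa, q̄ = 0.000604 kg/kg → 0.000604 × 17000 / 9.8 = 1.05 mm
Layer 510–410 hPa: Δp = 100 hPa = 10000 Pa, q̄ = 0.000492 kg/kg → 0.000492 × 10000 / 9.8 = 0.50 mm
Layer 410–250 hPa: Δp = 160 hPa = 16000 Pa, q̄ = 0.000202 kg/kg → 0.000202 × 16000 / 9.8 = 0.33 mm
PW = 3.79 + 2.41 + 1.05 + 0.50 + 0.33 = 8.08 ≈ 8.1 mm.

PW ≈ 8.1 mm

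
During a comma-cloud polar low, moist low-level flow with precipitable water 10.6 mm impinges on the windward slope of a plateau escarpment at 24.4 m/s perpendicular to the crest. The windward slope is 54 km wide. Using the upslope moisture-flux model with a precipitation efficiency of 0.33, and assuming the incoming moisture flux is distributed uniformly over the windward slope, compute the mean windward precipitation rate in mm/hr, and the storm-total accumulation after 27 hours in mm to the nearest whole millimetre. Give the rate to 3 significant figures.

R ≈ 5.69 mm/hr; total ≈ 154 mm

Incoming column moisture flux per unit ridge length: F = V × PW = 24.4 × 10.6 = 258.64 mm·m/s.
Spread over the 54 km slope with efficiency ε = 0.33: R = ε·F/W = 0.33 × 258.64 / 54000 m = 1.581e-03 mm/s.
R = 1.581e-03 × 3600 = 5.69 mm/hr.
Over 27 h: total = 5.69 × 27 = 153.63 ≈ 154 mm.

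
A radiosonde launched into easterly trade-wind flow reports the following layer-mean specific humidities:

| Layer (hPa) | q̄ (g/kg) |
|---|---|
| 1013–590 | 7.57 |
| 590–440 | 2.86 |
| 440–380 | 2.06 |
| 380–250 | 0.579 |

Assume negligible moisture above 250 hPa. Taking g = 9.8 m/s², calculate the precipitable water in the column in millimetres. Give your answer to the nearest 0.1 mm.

PW ≈ 39.1 mm

Precipitable water is the column-integrated vapour mass per unit area: PW = (1/g) Σ q̄ Δp, with q in kg/kg and Δp in Pa (1 kg/m² of water = 1 mm).
Layer 1013–590 hPa: Δp = 423 hPa = 42300 Pa, q̄ = 0.00757 kg/kg → 0.00757 × 42300 / 9.8 = 32.67 mm
Layer 590–440 hPa: Δp = 150 hPa = 15000 Pa, q̄ = 0.00286 kg/kg → 0.00286 × 15000 / 9.8 = 4.38 mm
Layer 440–380 hPa: Δp = 60 hPa = 6000 Pa, q̄ = 0.00206 kg/kg → 0.00206 × 6000 / 9.8 = 1.26 mm
Layer 380–250 hPa: Δp = 130 hPa = 13000 Pa, q̄ = 0.000579 kg/kg → 0.000579 × 13000 / 9.8 = 0.77 mm
PW = 32.67 + 4.38 + 1.26 + 0.77 = 39.08 ≈ 39.1 mm.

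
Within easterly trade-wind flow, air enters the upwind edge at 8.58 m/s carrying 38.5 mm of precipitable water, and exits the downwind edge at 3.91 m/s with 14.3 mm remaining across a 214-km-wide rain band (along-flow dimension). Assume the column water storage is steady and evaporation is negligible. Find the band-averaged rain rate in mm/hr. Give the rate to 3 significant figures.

R ≈ 4.62 mm/hr

Column moisture flux per unit crosswind length is F = V × PW.
Inflow: F_in = 8.58 × 38.5 = 330.33 mm·m/s
Outflow: F_out = 3.91 × 14.3 = 55.913 mm·m/s
Steady-state rate R = (F_in − F_out)/L = (330.33 − 55.913) / 214000 m = 1.282e-03 mm/s.
R = 1.282e-03 × 3600 = 4.62 mm/hr.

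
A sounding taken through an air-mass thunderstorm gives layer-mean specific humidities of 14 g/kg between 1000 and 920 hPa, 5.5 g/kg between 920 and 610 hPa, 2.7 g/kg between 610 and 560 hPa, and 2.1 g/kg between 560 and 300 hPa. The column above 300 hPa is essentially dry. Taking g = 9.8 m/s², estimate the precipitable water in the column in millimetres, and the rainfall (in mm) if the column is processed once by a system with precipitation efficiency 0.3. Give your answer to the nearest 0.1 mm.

PW ≈ 35.8 mm; rainfall ≈ 10.7 mm

Precipitable water is the column-integrated vapour mass per unit area: PW = (1/g) Σ q̄ Δp, with q in kg/kg and Δp in Pa (1 kg/m² of water = 1 mm).
Layer 1000–920 hPa: Δp = 80 hPa = 8000 Pa, q̄ = 0.014 kg/kg → 0.014 × 8000 / 9.8 = 11.43 mm
Layer 920–610 hPa: Δp = 310 hPa = 31000 Pa, q̄ = 0.0055 kg/kg → 0.0055 × 31000 / 9.8 = 17.40 mm
Layer 610–560 hPa: Δp = 50 hPa = 5000 Pa, q̄ = 0.0027 kg/kg → 0.0027 × 5000 / 9.8 = 1.38 mm
Layer 560–300 hPa: Δp = 260 hPa = 26000 Pa, q̄ = 0.0021 kg/kg → 0.0021 × 26000 / 9.8 = 5.57 mm
PW = 11.43 + 17.40 + 1.38 + 5.57 = 35.78 ≈ 35.8 mm.
Rainfall = ε × PW = 0.3 × 35.8 = 10.7 mm.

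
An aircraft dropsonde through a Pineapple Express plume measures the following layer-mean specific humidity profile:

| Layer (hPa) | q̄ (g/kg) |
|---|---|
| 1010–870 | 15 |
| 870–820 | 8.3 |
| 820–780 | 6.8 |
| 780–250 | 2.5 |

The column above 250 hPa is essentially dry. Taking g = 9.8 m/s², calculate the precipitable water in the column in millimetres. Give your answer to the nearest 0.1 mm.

PW ≈ 42.0 mm

Precipitable water is the column-integrated vapour mass per unit area: PW = (1/g) Σ q̄ Δp, with q in kg/kg and Δp in Pa (1 kg/m² of water = 1 mm).
Layer 1010–870 hPa: Δp = 140 hPa = 14000 Pa, q̄ = 0.015 kg/kg → 0.015 × 14000 / 9.8 = 21.43 mm
Layer 870–820 hPa: Δp = 50 hPa = 5000 Pa, q̄ = 0.0083 kg/kg → 0.0083 × 5000 / 9.8 = 4.23 mm
Layer 820–780 hPa: Δp = 40 hPa = 4000 Pa, q̄ = 0.0068 kg/kg → 0.0068 × 4000 / 9.8 = 2.78 mm
Layer 780–250 hPa: Δp = 530 hPa = 53000 Pa, q̄ = 0.0025 kg/kg → 0.0025 × 53000 / 9.8 = 13.52 mm
PW = 21.43 + 4.23 + 2.78 + 13.52 = 41.96 ≈ 42.0 mm.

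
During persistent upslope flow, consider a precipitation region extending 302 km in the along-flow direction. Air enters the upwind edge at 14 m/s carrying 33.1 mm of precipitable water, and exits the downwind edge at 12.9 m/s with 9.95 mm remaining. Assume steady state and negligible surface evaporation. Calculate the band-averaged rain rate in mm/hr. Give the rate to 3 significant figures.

Column moisture flux per unit crosswind length is F = V × PW.
Inflow: F_in = 14 × 33.1 = 463.4 mm·m/s
Outflow: F_out = 12.9 × 9.95 = 128.355 mm·m/s
Steady-state rate R = (F_in − F_out)/L = (463.4 − 128.355) / 302000 m = 1.109e-03 mm/s.
R = 1.109e-03 × 3600 = 3.99 mm/hr.

R ≈ 3.99 mm/hr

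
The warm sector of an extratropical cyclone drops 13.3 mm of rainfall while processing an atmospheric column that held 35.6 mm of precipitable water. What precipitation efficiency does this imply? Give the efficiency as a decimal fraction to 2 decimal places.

ε = rainfall / PW = 13.3 / 35.6 = 0.37.

ε ≈ 0.37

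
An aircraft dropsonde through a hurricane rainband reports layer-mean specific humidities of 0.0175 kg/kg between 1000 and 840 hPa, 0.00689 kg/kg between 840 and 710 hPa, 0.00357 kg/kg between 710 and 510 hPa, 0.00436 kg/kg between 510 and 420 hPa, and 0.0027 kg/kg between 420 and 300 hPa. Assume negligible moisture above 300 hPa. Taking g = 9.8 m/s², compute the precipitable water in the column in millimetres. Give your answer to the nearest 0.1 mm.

PW ≈ 52.3 mm

Precipitable water is the column-integrated vapour mass per unit area: PW = (1/g) Σ q̄ Δp, with q in kg/kg and Δp in Pa (1 kg/m² of water = 1 mm).
Layer 1000–840 hPa: Δp = 160 hPa = 16000 Pa, q̄ = 0.0175 kg/kg → 0.0175 × 16000 / 9.8 = 28.57 mm
Layer 840–710 hPa: Δp = 130 hPa = 13000 Pa, q̄ = 0.00689 kg/kg → 0.00689 × 13000 / 9.8 = 9.14 mm
Layer 710–510 hPa: Δp = 200 hPa = 20000 Pa, q̄ = 0.00357 kg/kg → 0.00357 × 20000 / 9.8 = 7.29 mm
Layer 510–420 hPa: Δp = 90 hPa = 9000 Pa, q̄ = 0.00436 kg/kg → 0.00436 × 9000 / 9.8 = 4.00 mm
Layer 420–300 hPa: Δp = 120 hPa = 12000 Pa, q̄ = 0.0027 kg/kg → 0.0027 × 12000 / 9.8 = 3.31 mm
PW = 28.57 + 9.14 + 7.29 + 4.00 + 3.31 = 52.31 ≈ 52.3 mm.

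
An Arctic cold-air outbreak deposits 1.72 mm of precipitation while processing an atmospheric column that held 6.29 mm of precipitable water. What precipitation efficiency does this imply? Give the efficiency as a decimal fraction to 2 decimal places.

ε ≈ 0.27

ε = precipitation / PW = 1.72 / 6.29 = 0.27.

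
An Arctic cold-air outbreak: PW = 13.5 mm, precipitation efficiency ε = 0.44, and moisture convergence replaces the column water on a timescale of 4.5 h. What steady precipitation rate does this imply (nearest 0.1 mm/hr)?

Each overturning extracts ε × PW = 0.44 × 13.5 = 5.94 mm.
Rate = ε·PW / τ = 5.94 / 4.5 h = 1.3 mm/hr.

R ≈ 1.3 mm/hr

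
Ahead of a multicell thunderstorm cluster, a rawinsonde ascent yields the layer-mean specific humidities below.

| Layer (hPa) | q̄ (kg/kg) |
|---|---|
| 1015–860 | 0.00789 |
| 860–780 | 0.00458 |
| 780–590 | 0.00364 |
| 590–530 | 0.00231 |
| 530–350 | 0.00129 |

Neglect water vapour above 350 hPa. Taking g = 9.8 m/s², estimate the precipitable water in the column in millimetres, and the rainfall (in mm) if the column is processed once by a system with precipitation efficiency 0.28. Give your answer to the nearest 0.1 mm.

PW ≈ 27.1 mm; rainfall ≈ 7.6 mm

Precipitable water is the column-integrated vapour mass per unit area: PW = (1/g) Σ q̄ Δp, with q in kg/kg and Δp in Pa (1 kg/m² of water = 1 mm).
Layer 1015–860 hPa: Δp = 155 hPa = 15500 Pa, q̄ = 0.00789 kg/kg → 0.00789 × 15500 / 9.8 = 12.48 mm
Layer 860–780 hPa: Δp = 80 hPa = 8000 Pa, q̄ = 0.00458 kg/kg → 0.00458 × 8000 / 9.8 = 3.74 mm
Layer 780–590 hPa: Δp = 190 hPa = 19000 Pa, q̄ = 0.00364 kg/kg → 0.00364 × 19000 / 9.8 = 7.06 mm
Layer 590–530 hPa: Δp = 60 hPa = 6000 Pa, q̄ = 0.00231 kg/kg → 0.00231 × 6000 / 9.8 = 1.41 mm
Layer 530–350 hPa: Δp = 180 hPa = 18000 Pa, q̄ = 0.00129 kg/kg → 0.00129 × 18000 / 9.8 = 2.37 mm
PW = 12.48 + 3.74 + 7.06 + 1.41 + 2.37 = 27.06 ≈ 27.1 mm.
Rainfall = ε × PW = 0.28 × 27.1 = 7.6 mm.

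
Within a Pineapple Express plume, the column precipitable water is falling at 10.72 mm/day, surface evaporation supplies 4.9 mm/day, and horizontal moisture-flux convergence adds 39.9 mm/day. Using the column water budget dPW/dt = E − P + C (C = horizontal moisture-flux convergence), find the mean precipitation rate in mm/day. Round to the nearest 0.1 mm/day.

P ≈ 55.5 mm/day

dPW/dt = -10.72 mm/day.
P = E + C − dPW/dt = 4.9 + (39.9) − (-10.72) = 55.5 mm/day.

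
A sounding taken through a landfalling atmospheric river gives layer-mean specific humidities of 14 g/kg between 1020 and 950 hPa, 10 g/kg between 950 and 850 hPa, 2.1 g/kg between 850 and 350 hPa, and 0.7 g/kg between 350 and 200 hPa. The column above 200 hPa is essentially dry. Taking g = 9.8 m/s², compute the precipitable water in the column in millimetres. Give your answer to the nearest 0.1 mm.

PW ≈ 32.0 mm

Precipitable water is the column-integrated vapour mass per unit area: PW = (1/g) Σ q̄ Δp, with q in kg/kg and Δp in Pa (1 kg/m² of water = 1 mm).
Layer 1020–950 hPa: Δp = 70 hPa = 7000 Pa, q̄ = 0.014 kg/kg → 0.014 × 7000 / 9.8 = 10.00 mm
Layer 950–850 hPa: Δp = 100 hPa = 10000 Pa, q̄ = 0.01 kg/kg → 0.01 × 10000 / 9.8 = 10.20 mm
Layer 850–350 hPa: Δp = 500 hPa = 50000 Pa, q̄ = 0.0021 kg/kg → 0.0021 × 50000 / 9.8 = 10.71 mm
Layer 350–200 hPa: Δp = 150 hPa = 15000 Pa, q̄ = 0.0007 kg/kg → 0.0007 × 15000 / 9.8 = 1.07 mm
PW = 10.00 + 10.20 + 10.71 + 1.07 = 31.98 ≈ 32.0 mm.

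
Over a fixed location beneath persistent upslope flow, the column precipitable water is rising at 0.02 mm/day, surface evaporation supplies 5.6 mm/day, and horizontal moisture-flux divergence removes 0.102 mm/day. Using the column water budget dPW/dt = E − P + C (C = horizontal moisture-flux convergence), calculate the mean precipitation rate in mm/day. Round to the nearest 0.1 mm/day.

P ≈ 5.5 mm/day

dPW/dt = +0.02 mm/day.
P = E + C − dPW/dt = 5.6 + (-0.102) − (+0.02) = 5.5 mm/day.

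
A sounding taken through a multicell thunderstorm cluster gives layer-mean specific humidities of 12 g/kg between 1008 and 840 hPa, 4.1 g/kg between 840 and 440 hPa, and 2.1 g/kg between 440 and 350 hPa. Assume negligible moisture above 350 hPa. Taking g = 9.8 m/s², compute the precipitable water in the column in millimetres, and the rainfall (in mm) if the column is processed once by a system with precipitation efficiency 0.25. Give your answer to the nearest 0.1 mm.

Precipitable water is the column-integrated vapour mass per unit area: PW = (1/g) Σ q̄ Δp, with q in kg/kg and Δp in Pa (1 kg/m² of water = 1 mm).
Layer 1008–840 hPa: Δp = 168 hPa = 16800 Pa, q̄ = 0.012 kg/kg → 0.012 × 16800 / 9.8 = 20.57 mm
Layer 840–440 hPa: Δp = 400 hPa = 40000 Pa, q̄ = 0.0041 kg/kg → 0.0041 × 40000 / 9.8 = 16.73 mm
Layer 440–350 hPa: Δp = 90 hPa = 9000 Pa, q̄ = 0.0021 kg/kg → 0.0021 × 9000 / 9.8 = 1.93 mm
PW = 20.57 + 16.73 + 1.93 = 39.23 ≈ 39.2 mm.
Rainfall = ε × PW = 0.25 × 39.2 = 9.8 mm.

PW ≈ 39.2 mm; rainfall ≈ 9.8 mm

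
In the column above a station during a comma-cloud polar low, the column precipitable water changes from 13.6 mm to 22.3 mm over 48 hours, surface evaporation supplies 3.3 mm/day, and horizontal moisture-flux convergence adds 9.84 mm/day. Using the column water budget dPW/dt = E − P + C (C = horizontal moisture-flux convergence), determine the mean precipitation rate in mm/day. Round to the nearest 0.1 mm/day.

P ≈ 8.8 mm/day

dPW/dt = (22.3 − 13.6) mm / (48/24 day) = +4.350 mm/day.
P = E + C − dPW/dt = 3.3 + (9.84) − (+4.350) = 8.8 mm/day.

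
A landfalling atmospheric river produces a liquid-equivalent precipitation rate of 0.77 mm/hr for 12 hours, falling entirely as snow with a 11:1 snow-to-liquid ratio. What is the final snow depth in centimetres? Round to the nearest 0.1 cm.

snow depth ≈ 10.2 cm

Liquid-equivalent depth = 0.77 × 12 = 9.24 mm.
Snow depth = 9.24 mm × 11 = 101.64 mm = 10.2 cm.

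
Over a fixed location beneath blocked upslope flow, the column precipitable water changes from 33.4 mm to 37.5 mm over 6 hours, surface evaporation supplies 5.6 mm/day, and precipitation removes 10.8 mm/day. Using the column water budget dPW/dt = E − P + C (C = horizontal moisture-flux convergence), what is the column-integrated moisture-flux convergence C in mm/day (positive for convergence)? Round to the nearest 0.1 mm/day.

C ≈ 21.6 mm/day

dPW/dt = (37.5 − 33.4) mm / (6/24 day) = +16.400 mm/day.
C = dPW/dt − E + P = (+16.400) − 5.6 + 10.8 = 21.6 mm/day.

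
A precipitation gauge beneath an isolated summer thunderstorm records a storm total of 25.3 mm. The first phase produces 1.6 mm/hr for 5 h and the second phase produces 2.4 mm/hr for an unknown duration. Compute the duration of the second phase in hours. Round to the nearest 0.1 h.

Known phases: 1.6 × 5 = 8 mm.
Remaining depth = 25.3 − 8 = 17.3 mm.
Duration = 17.3 / 2.4 = 7.2 h.

duration ≈ 7.2 h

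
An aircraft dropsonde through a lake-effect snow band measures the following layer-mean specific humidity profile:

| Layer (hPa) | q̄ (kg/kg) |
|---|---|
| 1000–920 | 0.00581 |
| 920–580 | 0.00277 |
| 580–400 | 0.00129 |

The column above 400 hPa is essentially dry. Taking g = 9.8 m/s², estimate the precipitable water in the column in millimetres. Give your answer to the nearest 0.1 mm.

PW ≈ 16.7 mm

Precipitable water is the column-integrated vapour mass per unit area: PW = (1/g) Σ q̄ Δp, with q in kg/kg and Δp in Pa (1 kg/m² of water = 1 mm).
Layer 1000–920 hPa: Δp = 80 hPa = 8000 Pa, q̄ = 0.00581 kg/kg → 0.00581 × 8000 / 9.8 = 4.74 mm
Layer 920–580 hPa: Δp = 340 hPa = 34000 Pa, q̄ = 0.00277 kg/kg → 0.00277 × 34000 / 9.8 = 9.61 mm
Layer 580–400 hPa: Δp = 180 hPa = 18000 Pa, q̄ = 0.00129 kg/kg → 0.00129 × 18000 / 9.8 = 2.37 mm
PW = 4.74 + 9.61 + 2.37 = 16.72 ≈ 16.7 mm.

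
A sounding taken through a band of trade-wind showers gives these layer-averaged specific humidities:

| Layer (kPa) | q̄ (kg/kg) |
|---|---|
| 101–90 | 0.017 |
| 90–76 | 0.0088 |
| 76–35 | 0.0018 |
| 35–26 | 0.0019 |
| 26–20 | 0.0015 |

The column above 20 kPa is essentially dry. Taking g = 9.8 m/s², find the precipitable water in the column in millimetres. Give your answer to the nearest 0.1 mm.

PW ≈ 41.8 mm

Precipitable water is the column-integrated vapour mass per unit area: PW = (1/g) Σ q̄ Δp, with q in kg/kg and Δp in Pa (1 kg/m² of water = 1 mm).
Layer 101–90 kPa: Δp = 110 hPa = 11000 Pa, q̄ = 0.017 kg/kg → 0.017 × 11000 / 9.8 = 19.08 mm
Layer 90–76 kPa: Δp = 140 hPa = 14000 Pa, q̄ = 0.0088 kg/kg → 0.0088 × 14000 / 9.8 = 12.57 mm
Layer 76–35 kPa: Δp = 410 hPa = 41000 Pa, q̄ = 0.0018 kg/kg → 0.0018 × 41000 / 9.8 = 7.53 mm
Layer 35–26 kPa: Δp = 90 hPa = 9000 Pa, q̄ = 0.0019 kg/kg → 0.0019 × 9000 / 9.8 = 1.74 mm
Layer 26–20 kPa: Δp = 60 hPa = 6000 Pa, q̄ = 0.0015 kg/kg → 0.0015 × 6000 / 9.8 = 0.92 mm
PW = 19.08 + 12.57 + 7.53 + 1.74 + 0.92 = 41.84 ≈ 41.8 mm.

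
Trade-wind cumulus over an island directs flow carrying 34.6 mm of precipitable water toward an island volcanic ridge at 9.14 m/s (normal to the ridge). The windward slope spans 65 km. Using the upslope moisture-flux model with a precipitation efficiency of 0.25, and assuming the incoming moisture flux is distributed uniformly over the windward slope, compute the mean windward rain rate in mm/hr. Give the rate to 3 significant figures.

R ≈ 4.38 mm/hr

Incoming column moisture flux per unit ridge length: F = V × PW = 9.14 × 34.6 = 316.244 mm·m/s.
Spread over the 65 km slope with efficiency ε = 0.25: R = ε·F/W = 0.25 × 316.244 / 65000 m = 1.216e-03 mm/s.
R = 1.216e-03 × 3600 = 4.38 mm/hr.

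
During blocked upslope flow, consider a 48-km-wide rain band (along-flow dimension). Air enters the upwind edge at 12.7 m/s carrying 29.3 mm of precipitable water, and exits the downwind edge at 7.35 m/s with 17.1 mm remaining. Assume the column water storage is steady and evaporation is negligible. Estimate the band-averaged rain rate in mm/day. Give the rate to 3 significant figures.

R ≈ 444 mm/day

Column moisture flux per unit crosswind length is F = V × PW.
Inflow: F_in = 12.7 × 29.3 = 372.11 mm·m/s
Outflow: F_out = 7.35 × 17.1 = 125.685 mm·m/s
Steady-state rate R = (F_in − F_out)/L = (372.11 − 125.685) / 48000 m = 5.134e-03 mm/s.
R = 5.134e-03 × 3600 × 24 = 444 mm/day.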